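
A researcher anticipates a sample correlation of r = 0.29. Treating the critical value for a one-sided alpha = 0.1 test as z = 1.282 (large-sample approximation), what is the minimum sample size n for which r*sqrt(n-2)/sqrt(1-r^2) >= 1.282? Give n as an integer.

Need r·√(n−2)/√(1−r²) ≥ 1.282
√(n−2) ≥ 1.282·√(1−0.0841) / 0.29 = 1.282·0.957027 / 0.29 = 4.2307
n−2 ≥ 17.8988  ⇒  n ≥ 19.8988
Smallest integer n = 20

20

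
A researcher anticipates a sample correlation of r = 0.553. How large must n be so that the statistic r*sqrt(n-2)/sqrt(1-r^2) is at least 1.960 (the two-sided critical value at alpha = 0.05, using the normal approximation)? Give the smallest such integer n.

r√(n−2)/√(1−r²) ≥ 1.960  ⇔  n−2 ≥ (1.960)²·(1−r²)/r²
(1−r²)/r² = (1−0.305809)/0.305809 = 2.2700
n ≥ 2 + 3.8416·2.2700 = 2 + 8.7204 = 10.7204
⌈10.7204⌉ = 11

11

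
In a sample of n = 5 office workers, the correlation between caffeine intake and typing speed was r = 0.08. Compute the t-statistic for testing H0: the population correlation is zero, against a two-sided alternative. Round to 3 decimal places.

t = r·√(n−2) / √(1−r²) with r = 0.08, n = 5
  = 0.08·√3 / √(1 − 0.0064)
  = 0.08·1.732051 / 0.996795
  = 0.138564 / 0.996795 = 0.139

0.139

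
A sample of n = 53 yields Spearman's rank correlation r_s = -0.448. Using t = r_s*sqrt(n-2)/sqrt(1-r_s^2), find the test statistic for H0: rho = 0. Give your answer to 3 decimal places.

t = r_s·√(n−2) / √(1−r_s²) with r_s = -0.448, n = 53
  = -0.448·√51 / √(1 − 0.200704)
  = -0.448·7.141428 / 0.894034
  = -3.199360 / 0.894034 = -3.579

-3.579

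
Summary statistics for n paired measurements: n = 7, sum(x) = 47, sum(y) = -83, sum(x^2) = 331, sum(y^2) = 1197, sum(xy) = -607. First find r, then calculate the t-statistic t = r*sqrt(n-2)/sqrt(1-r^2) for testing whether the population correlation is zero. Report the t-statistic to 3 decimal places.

S_xy = nΣxy − ΣxΣy = 7·(-607) − 47·(-83) = -4249 − (-3901) = -348
S_xx = nΣx² − (Σx)² = 7·331 − 47² = 2317 − 2209 = 108
S_yy = nΣy² − (Σy)² = 7·1197 − (-83)² = 8379 − 6889 = 1490
r = S_xy / √(S_xx·S_yy) = -348 / √(108·1490) = -348 / √160920 = -348 / 401.1484 = -0.8675
t = r·√(n−2)/√(1−r²) = -0.8675·√5 / √(1−0.752556) = -1.939789 / 0.497437 = -3.900

-3.900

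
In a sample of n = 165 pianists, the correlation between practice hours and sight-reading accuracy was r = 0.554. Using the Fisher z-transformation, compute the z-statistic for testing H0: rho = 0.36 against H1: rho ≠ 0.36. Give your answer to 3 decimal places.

3.147

Fisher z: atanh(0.554) = 0.624134, atanh(0.36) = 0.376886
z = (z_r − z_0)·√(n−3) = (0.624134 − 0.376886)·√162 = 0.247248 · 12.727922 = 3.147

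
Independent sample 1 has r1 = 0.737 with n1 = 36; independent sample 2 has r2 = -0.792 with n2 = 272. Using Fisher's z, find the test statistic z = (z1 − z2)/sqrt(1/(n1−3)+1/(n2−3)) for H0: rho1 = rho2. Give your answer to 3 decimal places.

z1 = atanh(0.737) = 0.943880,  z2 = atanh(-0.792) = -1.076775
SE = √(1/(n1−3) + 1/(n2−3)) = √(1/33 + 1/269) = √(0.0303030 + 0.0037175) = √0.0340205 = 0.184446
z = (z1 − z2)/SE = (0.943880 − (-1.076775)) / 0.184446 = 2.020655 / 0.184446 = 10.955

10.955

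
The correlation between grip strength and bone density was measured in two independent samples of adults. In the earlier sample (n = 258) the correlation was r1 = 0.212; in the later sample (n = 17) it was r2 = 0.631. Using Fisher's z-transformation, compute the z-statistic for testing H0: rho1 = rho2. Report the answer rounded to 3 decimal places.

z1 = atanh(0.212) = 0.215265,  z2 = atanh(0.631) = 0.743076
SE = √(1/(n1−3) + 1/(n2−3)) = √(1/255 + 1/14) = √(0.0039216 + 0.0714286) = √0.0753502 = 0.274500
z = (z1 − z2)/SE = (0.215265 − 0.743076) / 0.274500 = -0.527811 / 0.274500 = -1.923

-1.923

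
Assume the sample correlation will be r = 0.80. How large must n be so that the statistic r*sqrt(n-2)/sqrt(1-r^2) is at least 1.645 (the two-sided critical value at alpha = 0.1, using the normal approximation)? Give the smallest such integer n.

Need r·√(n−2)/√(1−r²) ≥ 1.645
√(n−2) ≥ 1.645·√(1−0.6400) / 0.80 = 1.645·0.600000 / 0.80 = 1.2337
n−2 ≥ 1.5220  ⇒  n ≥ 3.5220
Smallest integer n = 4

4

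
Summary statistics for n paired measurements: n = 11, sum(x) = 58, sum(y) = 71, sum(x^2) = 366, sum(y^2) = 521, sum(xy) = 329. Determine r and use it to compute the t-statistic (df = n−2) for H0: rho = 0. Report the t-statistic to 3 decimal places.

-3.284

S_xy = nΣxy − ΣxΣy = 11·329 − 58·71 = 3619 − 4118 = -499
S_xx = nΣx² − (Σx)² = 11·366 − 58² = 4026 − 3364 = 662
S_yy = nΣy² − (Σy)² = 11·521 − 71² = 5731 − 5041 = 690
r = S_xy / √(S_xx·S_yy) = -499 / √(662·690) = -499 / √456780 = -499 / 675.8550 = -0.7383
t = r·√(n−2)/√(1−r²) = -0.7383·√9 / √(1−0.545087) = -2.214900 / 0.674472 = -3.284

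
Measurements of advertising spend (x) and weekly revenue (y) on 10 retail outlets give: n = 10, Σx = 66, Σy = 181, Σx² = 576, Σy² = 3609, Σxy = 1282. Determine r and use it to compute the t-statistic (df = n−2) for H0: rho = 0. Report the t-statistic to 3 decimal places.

Numerator: nΣxy − (Σx)(Σy) = 10·1282 − (66)(181) = 874
Denominator: √[(nΣx²−(Σx)²)(nΣy²−(Σy)²)]
  nΣx²−(Σx)² = 10·576 − 4356 = 1404;  nΣy²−(Σy)² = 10·3609 − 32761 = 3329
  √(1404·3329) = √4673916 = 2161.9241
r = 874 / 2161.9241 = 0.4043
t = r·√(n−2)/√(1−r²) = 0.4043·√8 / √(1−0.163458) = 1.143533 / 0.914627 = 1.250

1.250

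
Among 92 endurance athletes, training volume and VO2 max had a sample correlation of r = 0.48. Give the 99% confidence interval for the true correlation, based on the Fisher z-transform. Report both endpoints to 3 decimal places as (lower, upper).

(0.245, 0.662)

z_r = atanh(0.48) = 0.522984;  SE = 1/√(n−3) = 1/√89 = 0.106000
z-limits: 0.522984 ± 2.576·0.106000 = 0.522984 ± 0.273056 = [0.249928, 0.796040]
ρ-limits: (tanh 0.249928, tanh 0.796040) = (0.245, 0.662)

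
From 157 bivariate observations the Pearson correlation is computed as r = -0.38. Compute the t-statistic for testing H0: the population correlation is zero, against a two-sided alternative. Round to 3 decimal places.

-5.115

1 − r² = 1 − 0.1444 = 0.8556;  √(1−r²) = 0.924986
√(n−2) = √155 = 12.449900
t = r·√(n−2)/√(1−r²) = -0.38 · 12.449900 / 0.924986 = -5.115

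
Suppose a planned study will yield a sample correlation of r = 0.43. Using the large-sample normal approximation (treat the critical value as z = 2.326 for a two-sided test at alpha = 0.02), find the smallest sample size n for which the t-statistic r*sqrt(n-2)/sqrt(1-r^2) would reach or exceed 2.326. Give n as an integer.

26

Need r·√(n−2)/√(1−r²) ≥ 2.326
√(n−2) ≥ 2.326·√(1−0.1849) / 0.43 = 2.326·0.902829 / 0.43 = 4.8837
n−2 ≥ 23.8505  ⇒  n ≥ 25.8505
Smallest integer n = 26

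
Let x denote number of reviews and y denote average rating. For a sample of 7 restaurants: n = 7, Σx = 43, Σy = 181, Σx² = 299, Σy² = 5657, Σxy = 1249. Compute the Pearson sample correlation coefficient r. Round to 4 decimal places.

S_xy = nΣxy − ΣxΣy = 7·1249 − 43·181 = 8743 − 7783 = 960
S_xx = nΣx² − (Σx)² = 7·299 − 43² = 2093 − 1849 = 244
S_yy = nΣy² − (Σy)² = 7·5657 − 181² = 39599 − 32761 = 6838
r = S_xy / √(S_xx·S_yy) = 960 / √(244·6838) = 960 / √1668472 = 960 / 1291.6935 = 0.7432

0.7432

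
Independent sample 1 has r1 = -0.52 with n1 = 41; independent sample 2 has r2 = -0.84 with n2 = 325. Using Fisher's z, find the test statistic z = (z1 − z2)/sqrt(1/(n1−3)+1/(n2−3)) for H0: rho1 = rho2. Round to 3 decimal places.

3.759

Fisher z-transforms: z1 = atanh(-0.52) = -0.576340, z2 = atanh(-0.84) = -1.221174; difference d = 0.644834
Var(d) = 1/38 + 1/322 = 0.0263158 + 0.0031056 = 0.0294214
z = d/√Var(d) = 0.644834 / √0.0294214 = 0.644834 / 0.171527 = 3.759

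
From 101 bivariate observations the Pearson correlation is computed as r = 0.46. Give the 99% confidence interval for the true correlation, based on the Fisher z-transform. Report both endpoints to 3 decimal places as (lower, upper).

(0.233, 0.640)

z_r = atanh(0.46) = 0.497311;  SE = 1/√(n−3) = 1/√98 = 0.101015
z-limits: 0.497311 ± 2.576·0.101015 = 0.497311 ± 0.260215 = [0.237096, 0.757526]
ρ-limits: (tanh 0.237096, tanh 0.757526) = (0.233, 0.640)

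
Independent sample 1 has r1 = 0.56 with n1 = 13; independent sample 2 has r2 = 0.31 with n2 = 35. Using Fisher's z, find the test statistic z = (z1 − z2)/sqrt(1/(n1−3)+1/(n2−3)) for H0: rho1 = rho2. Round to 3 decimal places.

z1 = atanh(0.56) = 0.632833,  z2 = atanh(0.31) = 0.320545
SE = √(1/(n1−3) + 1/(n2−3)) = √(1/10 + 1/32) = √(0.1000000 + 0.0312500) = √0.1312500 = 0.362284
z = (z1 − z2)/SE = (0.632833 − 0.320545) / 0.362284 = 0.312288 / 0.362284 = 0.862

0.862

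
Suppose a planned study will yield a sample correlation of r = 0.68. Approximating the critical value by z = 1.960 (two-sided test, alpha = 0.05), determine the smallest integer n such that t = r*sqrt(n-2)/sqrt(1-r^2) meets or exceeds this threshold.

7

r√(n−2)/√(1−r²) ≥ 1.960  ⇔  n−2 ≥ (1.960)²·(1−r²)/r²
(1−r²)/r² = (1−0.4624)/0.4624 = 1.1626
n ≥ 2 + 3.8416·1.1626 = 2 + 4.4662 = 6.4662
⌈6.4662⌉ = 7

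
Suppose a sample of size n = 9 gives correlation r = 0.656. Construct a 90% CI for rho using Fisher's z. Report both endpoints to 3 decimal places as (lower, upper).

z_r = atanh(0.656) = 0.785759;  SE = 1/√(n−3) = 1/√6 = 0.408248
z-limits: 0.785759 ± 1.645·0.408248 = 0.785759 ± 0.671568 = [0.114191, 1.457327]
ρ-limits: (tanh 0.114191, tanh 1.457327) = (0.114, 0.897)

(0.114, 0.897)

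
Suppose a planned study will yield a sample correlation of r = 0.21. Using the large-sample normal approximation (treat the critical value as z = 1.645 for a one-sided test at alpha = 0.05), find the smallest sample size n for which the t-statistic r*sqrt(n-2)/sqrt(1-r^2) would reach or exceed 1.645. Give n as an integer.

r√(n−2)/√(1−r²) ≥ 1.645  ⇔  n−2 ≥ (1.645)²·(1−r²)/r²
(1−r²)/r² = (1−0.0441)/0.0441 = 21.6757
n ≥ 2 + 2.706025·21.6757 = 2 + 58.6550 = 60.6550
⌈60.6550⌉ = 61

61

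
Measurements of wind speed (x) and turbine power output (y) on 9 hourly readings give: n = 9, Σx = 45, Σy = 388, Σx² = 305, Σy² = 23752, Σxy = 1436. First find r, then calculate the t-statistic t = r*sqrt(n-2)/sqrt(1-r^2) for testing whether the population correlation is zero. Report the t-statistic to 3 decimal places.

-2.403

S_xy = nΣxy − ΣxΣy = 9·1436 − 45·388 = 12924 − 17460 = -4536
S_xx = nΣx² − (Σx)² = 9·305 − 45² = 2745 − 2025 = 720
S_yy = nΣy² − (Σy)² = 9·23752 − 388² = 213768 − 150544 = 63224
r = S_xy / √(S_xx·S_yy) = -4536 / √(720·63224) = -4536 / √45521280 = -4536 / 6746.9460 = -0.6723
t = r·√(n−2)/√(1−r²) = -0.6723·√7 / √(1−0.451987) = -1.778739 / 0.740279 = -2.403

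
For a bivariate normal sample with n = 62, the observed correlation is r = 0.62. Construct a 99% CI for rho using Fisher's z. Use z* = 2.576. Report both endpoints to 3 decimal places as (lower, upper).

(0.371, 0.786)

Fisher z: z_r = atanh(r) = ½·ln((1+0.62)/(1−0.62)) = 0.725005
SE(z) = 1/√(n−3) = 1/√59 = 0.130189
99% ⇒ z* = 2.576; margin = 2.576·0.130189 = 0.335367
CI on z-scale: (0.389638, 1.060372)
Back-transform: tanh(0.389638) = 0.371048, tanh(1.060372) = 0.785806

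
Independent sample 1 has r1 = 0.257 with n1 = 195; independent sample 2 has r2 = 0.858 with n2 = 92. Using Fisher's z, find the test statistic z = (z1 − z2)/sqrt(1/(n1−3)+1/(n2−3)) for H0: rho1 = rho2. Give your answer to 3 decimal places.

-7.976

z1 = atanh(0.257) = 0.262894,  z2 = atanh(0.858) = 1.285714
SE = √(1/(n1−3) + 1/(n2−3)) = √(1/192 + 1/89) = √(0.0052083 + 0.0112360) = √0.0164443 = 0.128235
z = (z1 − z2)/SE = (0.262894 − 1.285714) / 0.128235 = -1.022820 / 0.128235 = -7.976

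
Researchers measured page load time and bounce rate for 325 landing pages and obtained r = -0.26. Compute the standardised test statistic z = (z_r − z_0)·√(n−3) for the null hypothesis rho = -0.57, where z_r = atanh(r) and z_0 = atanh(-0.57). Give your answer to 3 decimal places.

Fisher z: atanh(-0.26) = -0.266108, atanh(-0.57) = -0.647523
z = (z_r − z_0)·√(n−3) = (-0.266108 − (-0.647523))·√322 = 0.381415 · 17.944358 = 6.844

6.844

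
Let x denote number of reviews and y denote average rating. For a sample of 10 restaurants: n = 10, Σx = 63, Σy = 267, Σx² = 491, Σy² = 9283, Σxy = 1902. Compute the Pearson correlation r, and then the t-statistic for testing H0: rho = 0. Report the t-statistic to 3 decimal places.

Numerator: nΣxy − (Σx)(Σy) = 10·1902 − (63)(267) = 2199
Denominator: √[(nΣx²−(Σx)²)(nΣy²−(Σy)²)]
  nΣx²−(Σx)² = 10·491 − 3969 = 941;  nΣy²−(Σy)² = 10·9283 − 71289 = 21541
  √(941·21541) = √20270081 = 4502.2307
r = 2199 / 4502.2307 = 0.4884
t = r·√(n−2)/√(1−r²) = 0.4884·√8 / √(1−0.238535) = 1.381404 / 0.872620 = 1.583

1.583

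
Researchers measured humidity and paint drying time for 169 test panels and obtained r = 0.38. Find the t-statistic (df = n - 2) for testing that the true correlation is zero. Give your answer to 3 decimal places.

5.309

1 − r² = 1 − 0.1444 = 0.8556;  √(1−r²) = 0.924986
√(n−2) = √167 = 12.922848
t = r·√(n−2)/√(1−r²) = 0.38 · 12.922848 / 0.924986 = 5.309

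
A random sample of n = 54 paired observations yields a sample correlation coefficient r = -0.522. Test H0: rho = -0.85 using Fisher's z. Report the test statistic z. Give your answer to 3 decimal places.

Fisher z: atanh(-0.522) = -0.579085, atanh(-0.85) = -1.256153
z = (z_r − z_0)·√(n−3) = (-0.579085 − (-1.256153))·√51 = 0.677068 · 7.141428 = 4.835

4.835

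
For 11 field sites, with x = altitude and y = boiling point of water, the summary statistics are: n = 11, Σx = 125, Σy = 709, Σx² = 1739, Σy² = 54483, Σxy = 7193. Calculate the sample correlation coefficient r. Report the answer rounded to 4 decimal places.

Numerator: nΣxy − (Σx)(Σy) = 11·7193 − (125)(709) = -9502
Denominator: √[(nΣx²−(Σx)²)(nΣy²−(Σy)²)]
  nΣx²−(Σx)² = 11·1739 − 15625 = 3504;  nΣy²−(Σy)² = 11·54483 − 502681 = 96632
  √(3504·96632) = √338598528 = 18401.0469
r = -9502 / 18401.0469 = -0.5164

-0.5164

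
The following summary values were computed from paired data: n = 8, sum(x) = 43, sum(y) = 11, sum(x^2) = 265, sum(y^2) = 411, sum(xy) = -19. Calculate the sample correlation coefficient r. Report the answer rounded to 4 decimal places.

Numerator: nΣxy − (Σx)(Σy) = 8·(-19) − (43)(11) = -625
Denominator: √[(nΣx²−(Σx)²)(nΣy²−(Σy)²)]
  nΣx²−(Σx)² = 8·265 − 1849 = 271;  nΣy²−(Σy)² = 8·411 − 121 = 3167
  √(271·3167) = √858257 = 926.4216
r = -625 / 926.4216 = -0.6746

-0.6746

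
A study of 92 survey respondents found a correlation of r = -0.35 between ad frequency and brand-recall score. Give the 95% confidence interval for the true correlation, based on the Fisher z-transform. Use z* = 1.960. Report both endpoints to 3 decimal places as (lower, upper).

z_r = atanh(-0.35) = -0.365444;  SE = 1/√(n−3) = 1/√89 = 0.106000
z-limits: -0.365444 ± 1.960·0.106000 = -0.365444 ± 0.207760 = [-0.573204, -0.157684]
ρ-limits: (tanh -0.573204, tanh -0.157684) = (-0.518, -0.156)

(-0.518, -0.156)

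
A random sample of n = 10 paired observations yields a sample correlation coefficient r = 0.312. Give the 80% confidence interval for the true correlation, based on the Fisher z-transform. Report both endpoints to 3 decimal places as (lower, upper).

z_r = atanh(0.312) = 0.322760;  SE = 1/√(n−3) = 1/√7 = 0.377964
z-limits: 0.322760 ± 1.282·0.377964 = 0.322760 ± 0.484550 = [-0.161790, 0.807310]
ρ-limits: (tanh -0.161790, tanh 0.807310) = (-0.160, 0.668)

(-0.160, 0.668)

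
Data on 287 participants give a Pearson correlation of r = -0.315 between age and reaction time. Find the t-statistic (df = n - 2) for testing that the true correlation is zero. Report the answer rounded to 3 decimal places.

-5.603

1 − r² = 1 − 0.099225 = 0.900775;  √(1−r²) = 0.949092
√(n−2) = √285 = 16.881943
t = r·√(n−2)/√(1−r²) = -0.315 · 16.881943 / 0.949092 = -5.603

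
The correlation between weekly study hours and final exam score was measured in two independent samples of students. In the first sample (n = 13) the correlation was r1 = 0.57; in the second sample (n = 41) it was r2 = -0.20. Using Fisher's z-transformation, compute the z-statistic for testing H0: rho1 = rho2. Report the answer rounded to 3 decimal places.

z1 = atanh(0.57) = 0.647523,  z2 = atanh(-0.20) = -0.202733
SE = √(1/(n1−3) + 1/(n2−3)) = √(1/10 + 1/38) = √(0.1000000 + 0.0263158) = √0.1263158 = 0.355409
z = (z1 − z2)/SE = (0.647523 − (-0.202733)) / 0.355409 = 0.850256 / 0.355409 = 2.392

2.392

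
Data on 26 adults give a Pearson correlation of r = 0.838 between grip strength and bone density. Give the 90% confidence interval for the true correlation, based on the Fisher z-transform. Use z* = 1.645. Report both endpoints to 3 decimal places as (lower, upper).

Fisher z: z_r = atanh(r) = ½·ln((1+0.838)/(1−0.838)) = 1.214418
SE(z) = 1/√(n−3) = 1/√23 = 0.208514
90% ⇒ z* = 1.645; margin = 1.645·0.208514 = 0.343006
CI on z-scale: (0.871412, 1.557424)
Back-transform: tanh(0.871412) = 0.702091, tanh(1.557424) = 0.915002

(0.702, 0.915)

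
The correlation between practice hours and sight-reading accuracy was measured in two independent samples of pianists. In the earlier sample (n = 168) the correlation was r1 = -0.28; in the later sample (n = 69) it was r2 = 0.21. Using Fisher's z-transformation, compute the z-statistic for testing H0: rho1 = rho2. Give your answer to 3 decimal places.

Fisher z-transforms: z1 = atanh(-0.28) = -0.287682, z2 = atanh(0.21) = 0.213171; difference d = -0.500853
Var(d) = 1/165 + 1/66 = 0.0060606 + 0.0151515 = 0.0212121
z = d/√Var(d) = -0.500853 / √0.0212121 = -0.500853 / 0.145644 = -3.439

-3.439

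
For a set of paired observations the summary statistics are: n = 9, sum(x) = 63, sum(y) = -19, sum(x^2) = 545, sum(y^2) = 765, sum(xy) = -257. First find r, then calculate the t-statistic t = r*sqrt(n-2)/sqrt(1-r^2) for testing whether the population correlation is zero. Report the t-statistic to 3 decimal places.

-1.339

Numerator: nΣxy − (Σx)(Σy) = 9·(-257) − (63)(-19) = -1116
Denominator: √[(nΣx²−(Σx)²)(nΣy²−(Σy)²)]
  nΣx²−(Σx)² = 9·545 − 3969 = 936;  nΣy²−(Σy)² = 9·765 − 361 = 6524
  √(936·6524) = √6106464 = 2471.1261
r = -1116 / 2471.1261 = -0.4516
t = r·√(n−2)/√(1−r²) = -0.4516·√7 / √(1−0.203943) = -1.194821 / 0.892220 = -1.339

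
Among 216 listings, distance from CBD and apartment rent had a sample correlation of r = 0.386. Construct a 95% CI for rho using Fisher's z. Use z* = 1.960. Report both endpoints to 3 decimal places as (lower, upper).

(0.266, 0.494)

z_r = atanh(0.386) = 0.407091;  SE = 1/√(n−3) = 1/√213 = 0.068519
z-limits: 0.407091 ± 1.960·0.068519 = 0.407091 ± 0.134297 = [0.272794, 0.541388]
ρ-limits: (tanh 0.272794, tanh 0.541388) = (0.266, 0.494)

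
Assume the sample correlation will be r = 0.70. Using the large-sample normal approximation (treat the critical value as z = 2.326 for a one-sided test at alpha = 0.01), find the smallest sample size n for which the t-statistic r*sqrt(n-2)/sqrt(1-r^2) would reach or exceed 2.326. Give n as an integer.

8

r√(n−2)/√(1−r²) ≥ 2.326  ⇔  n−2 ≥ (2.326)²·(1−r²)/r²
(1−r²)/r² = (1−0.4900)/0.4900 = 1.0408
n ≥ 2 + 5.410276·1.0408 = 2 + 5.6310 = 7.6310
⌈7.6310⌉ = 8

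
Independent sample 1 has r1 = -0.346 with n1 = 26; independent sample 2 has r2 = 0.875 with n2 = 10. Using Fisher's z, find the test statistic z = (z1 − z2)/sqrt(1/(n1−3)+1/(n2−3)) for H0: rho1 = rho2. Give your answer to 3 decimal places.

z1 = atanh(-0.346) = -0.360893,  z2 = atanh(0.875) = 1.354025
SE = √(1/(n1−3) + 1/(n2−3)) = √(1/23 + 1/7) = √(0.0434783 + 0.1428571) = √0.1863354 = 0.431666
z = (z1 − z2)/SE = (-0.360893 − 1.354025) / 0.431666 = -1.714918 / 0.431666 = -3.973

-3.973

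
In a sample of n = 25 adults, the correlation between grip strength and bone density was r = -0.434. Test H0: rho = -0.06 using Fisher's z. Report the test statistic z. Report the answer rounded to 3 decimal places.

z_r = atanh(-0.434) = -0.464814,  z_0 = atanh(-0.06) = -0.060072
SE = 1/√(n−3) = 1/√22 = 0.213201
z = (z_r − z_0)/SE = (-0.464814 − (-0.060072)) / 0.213201 = -0.404742 / 0.213201 = -1.898

-1.898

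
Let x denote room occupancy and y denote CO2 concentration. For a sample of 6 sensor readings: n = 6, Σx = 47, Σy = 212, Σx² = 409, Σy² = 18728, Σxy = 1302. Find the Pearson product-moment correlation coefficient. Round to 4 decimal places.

S_xy = nΣxy − ΣxΣy = 6·1302 − 47·212 = 7812 − 9964 = -2152
S_xx = nΣx² − (Σx)² = 6·409 − 47² = 2454 − 2209 = 245
S_yy = nΣy² − (Σy)² = 6·18728 − 212² = 112368 − 44944 = 67424
r = S_xy / √(S_xx·S_yy) = -2152 / √(245·67424) = -2152 / √16518880 = -2152 / 4064.3425 = -0.5295

-0.5295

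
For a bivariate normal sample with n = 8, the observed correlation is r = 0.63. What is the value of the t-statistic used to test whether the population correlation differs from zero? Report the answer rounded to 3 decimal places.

1 − r² = 1 − 0.3969 = 0.6031;  √(1−r²) = 0.776595
√(n−2) = √6 = 2.449490
t = r·√(n−2)/√(1−r²) = 0.63 · 2.449490 / 0.776595 = 1.987

1.987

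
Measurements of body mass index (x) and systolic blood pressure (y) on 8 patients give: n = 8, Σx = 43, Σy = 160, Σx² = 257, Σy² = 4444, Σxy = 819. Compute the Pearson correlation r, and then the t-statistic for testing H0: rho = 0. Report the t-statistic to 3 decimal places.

Numerator: nΣxy − (Σx)(Σy) = 8·819 − (43)(160) = -328
Denominator: √[(nΣx²−(Σx)²)(nΣy²−(Σy)²)]
  nΣx²−(Σx)² = 8·257 − 1849 = 207;  nΣy²−(Σy)² = 8·4444 − 25600 = 9952
  √(207·9952) = √2060064 = 1435.2923
r = -328 / 1435.2923 = -0.2285
t = r·√(n−2)/√(1−r²) = -0.2285·√6 / √(1−0.052212) = -0.559708 / 0.973544 = -0.575

-0.575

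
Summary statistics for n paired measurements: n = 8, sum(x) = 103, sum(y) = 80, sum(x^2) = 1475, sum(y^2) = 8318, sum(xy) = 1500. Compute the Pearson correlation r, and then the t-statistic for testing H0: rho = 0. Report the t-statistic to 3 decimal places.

1.215

S_xy = nΣxy − ΣxΣy = 8·1500 − 103·80 = 12000 − 8240 = 3760
S_xx = nΣx² − (Σx)² = 8·1475 − 103² = 11800 − 10609 = 1191
S_yy = nΣy² − (Σy)² = 8·8318 − 80² = 66544 − 6400 = 60144
r = S_xy / √(S_xx·S_yy) = 3760 / √(1191·60144) = 3760 / √71631504 = 3760 / 8463.5397 = 0.4443
t = r·√(n−2)/√(1−r²) = 0.4443·√6 / √(1−0.197402) = 1.088308 / 0.895878 = 1.215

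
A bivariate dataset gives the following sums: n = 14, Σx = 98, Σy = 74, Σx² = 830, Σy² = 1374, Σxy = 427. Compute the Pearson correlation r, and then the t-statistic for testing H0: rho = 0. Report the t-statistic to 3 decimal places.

-0.864

Numerator: nΣxy − (Σx)(Σy) = 14·427 − (98)(74) = -1274
Denominator: √[(nΣx²−(Σx)²)(nΣy²−(Σy)²)]
  nΣx²−(Σx)² = 14·830 − 9604 = 2016;  nΣy²−(Σy)² = 14·1374 − 5476 = 13760
  √(2016·13760) = √27740160 = 5266.8928
r = -1274 / 5266.8928 = -0.2419
t = r·√(n−2)/√(1−r²) = -0.2419·√12 / √(1−0.058516) = -0.837966 / 0.970301 = -0.864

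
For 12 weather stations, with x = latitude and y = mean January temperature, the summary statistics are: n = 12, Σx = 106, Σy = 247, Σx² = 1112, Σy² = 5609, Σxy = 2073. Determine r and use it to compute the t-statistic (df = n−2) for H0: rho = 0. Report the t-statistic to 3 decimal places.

S_xy = nΣxy − ΣxΣy = 12·2073 − 106·247 = 24876 − 26182 = -1306
S_xx = nΣx² − (Σx)² = 12·1112 − 106² = 13344 − 11236 = 2108
S_yy = nΣy² − (Σy)² = 12·5609 − 247² = 67308 − 61009 = 6299
r = S_xy / √(S_xx·S_yy) = -1306 / √(2108·6299) = -1306 / √13278292 = -1306 / 3643.9391 = -0.3584
t = r·√(n−2)/√(1−r²) = -0.3584·√10 / √(1−0.128451) = -1.133360 / 0.933568 = -1.214

-1.214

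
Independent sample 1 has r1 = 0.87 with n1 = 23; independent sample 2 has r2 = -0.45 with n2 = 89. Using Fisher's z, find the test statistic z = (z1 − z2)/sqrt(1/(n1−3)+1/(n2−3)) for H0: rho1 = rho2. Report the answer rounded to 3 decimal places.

z1 = atanh(0.87) = 1.333080,  z2 = atanh(-0.45) = -0.484700
SE = √(1/(n1−3) + 1/(n2−3)) = √(1/20 + 1/86) = √(0.0500000 + 0.0116279) = √0.0616279 = 0.248250
z = (z1 − z2)/SE = (1.333080 − (-0.484700)) / 0.248250 = 1.817780 / 0.248250 = 7.322

7.322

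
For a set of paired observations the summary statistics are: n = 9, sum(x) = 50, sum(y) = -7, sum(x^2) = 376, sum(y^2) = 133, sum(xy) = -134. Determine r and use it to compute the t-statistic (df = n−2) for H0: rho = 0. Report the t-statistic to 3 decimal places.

S_xy = nΣxy − ΣxΣy = 9·(-134) − 50·(-7) = -1206 − (-350) = -856
S_xx = nΣx² − (Σx)² = 9·376 − 50² = 3384 − 2500 = 884
S_yy = nΣy² − (Σy)² = 9·133 − (-7)² = 1197 − 49 = 1148
r = S_xy / √(S_xx·S_yy) = -856 / √(884·1148) = -856 / √1014832 = -856 / 1007.3887 = -0.8497
t = r·√(n−2)/√(1−r²) = -0.8497·√7 / √(1−0.721990) = -2.248095 / 0.527267 = -4.264

-4.264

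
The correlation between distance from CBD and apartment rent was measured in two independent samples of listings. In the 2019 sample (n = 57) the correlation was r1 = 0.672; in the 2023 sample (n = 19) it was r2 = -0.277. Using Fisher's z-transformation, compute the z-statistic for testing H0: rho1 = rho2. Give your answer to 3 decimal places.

Fisher z-transforms: z1 = atanh(0.672) = 0.814381, z2 = atanh(-0.277) = -0.284430; difference d = 1.098811
Var(d) = 1/54 + 1/16 = 0.0185185 + 0.0625000 = 0.0810185
z = d/√Var(d) = 1.098811 / √0.0810185 = 1.098811 / 0.284637 = 3.860

3.860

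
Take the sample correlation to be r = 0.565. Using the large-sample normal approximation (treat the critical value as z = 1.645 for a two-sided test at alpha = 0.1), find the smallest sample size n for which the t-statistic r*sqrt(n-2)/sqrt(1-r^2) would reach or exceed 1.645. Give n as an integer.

8

r√(n−2)/√(1−r²) ≥ 1.645  ⇔  n−2 ≥ (1.645)²·(1−r²)/r²
(1−r²)/r² = (1−0.319225)/0.319225 = 2.1326
n ≥ 2 + 2.706025·2.1326 = 2 + 5.7709 = 7.7709
⌈7.7709⌉ = 8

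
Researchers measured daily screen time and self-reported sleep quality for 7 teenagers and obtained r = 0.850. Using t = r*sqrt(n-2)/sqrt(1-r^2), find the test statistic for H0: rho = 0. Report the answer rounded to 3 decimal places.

3.608

1 − r² = 1 − 0.722500 = 0.277500;  √(1−r²) = 0.526783
√(n−2) = √5 = 2.236068
t = r·√(n−2)/√(1−r²) = 0.850 · 2.236068 / 0.526783 = 3.608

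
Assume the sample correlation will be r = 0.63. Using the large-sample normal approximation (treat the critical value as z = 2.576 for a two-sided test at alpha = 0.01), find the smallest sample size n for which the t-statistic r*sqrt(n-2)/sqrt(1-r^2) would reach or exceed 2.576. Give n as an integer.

13

Need r·√(n−2)/√(1−r²) ≥ 2.576
√(n−2) ≥ 2.576·√(1−0.3969) / 0.63 = 2.576·0.776595 / 0.63 = 3.1754
n−2 ≥ 10.0832  ⇒  n ≥ 12.0832
Smallest integer n = 13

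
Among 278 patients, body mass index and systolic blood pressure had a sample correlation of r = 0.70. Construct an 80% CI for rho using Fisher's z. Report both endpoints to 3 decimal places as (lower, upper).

z_r = atanh(0.70) = 0.867301;  SE = 1/√(n−3) = 1/√275 = 0.060302
z-limits: 0.867301 ± 1.282·0.060302 = 0.867301 ± 0.077307 = [0.789994, 0.944608]
ρ-limits: (tanh 0.789994, tanh 0.944608) = (0.658, 0.737)

(0.658, 0.737)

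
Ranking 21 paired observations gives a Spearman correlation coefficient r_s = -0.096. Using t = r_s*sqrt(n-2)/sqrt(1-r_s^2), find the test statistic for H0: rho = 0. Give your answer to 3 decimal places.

1 − r_s² = 1 − 0.009216 = 0.990784;  √(1−r_s²) = 0.995381
√(n−2) = √19 = 4.358899
t = r_s·√(n−2)/√(1−r_s²) = -0.096 · 4.358899 / 0.995381 = -0.420

-0.420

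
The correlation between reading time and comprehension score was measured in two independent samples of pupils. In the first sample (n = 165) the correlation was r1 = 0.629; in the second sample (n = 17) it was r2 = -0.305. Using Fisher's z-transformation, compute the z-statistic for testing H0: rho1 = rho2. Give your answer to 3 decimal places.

z1 = atanh(0.629) = 0.739760,  z2 = atanh(-0.305) = -0.315023
SE = √(1/(n1−3) + 1/(n2−3)) = √(1/162 + 1/14) = √(0.0061728 + 0.0714286) = √0.0776014 = 0.278570
z = (z1 − z2)/SE = (0.739760 − (-0.315023)) / 0.278570 = 1.054783 / 0.278570 = 3.786

3.786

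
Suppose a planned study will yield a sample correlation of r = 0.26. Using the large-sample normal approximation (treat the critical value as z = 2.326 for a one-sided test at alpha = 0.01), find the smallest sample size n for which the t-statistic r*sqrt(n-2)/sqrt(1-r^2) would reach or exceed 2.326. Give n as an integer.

r√(n−2)/√(1−r²) ≥ 2.326  ⇔  n−2 ≥ (2.326)²·(1−r²)/r²
(1−r²)/r² = (1−0.0676)/0.0676 = 13.7929
n ≥ 2 + 5.410276·13.7929 = 2 + 74.6234 = 76.6234
⌈76.6234⌉ = 77

77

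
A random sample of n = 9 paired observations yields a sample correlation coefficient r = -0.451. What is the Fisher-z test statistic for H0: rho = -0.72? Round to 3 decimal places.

1.033

Fisher z: atanh(-0.451) = -0.485955, atanh(-0.72) = -0.907645
z = (z_r − z_0)·√(n−3) = (-0.485955 − (-0.907645))·√6 = 0.421690 · 2.449490 = 1.033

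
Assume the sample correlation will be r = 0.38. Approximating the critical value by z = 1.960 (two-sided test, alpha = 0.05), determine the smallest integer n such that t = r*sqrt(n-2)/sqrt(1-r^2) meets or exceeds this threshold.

25

Need r·√(n−2)/√(1−r²) ≥ 1.960
√(n−2) ≥ 1.960·√(1−0.1444) / 0.38 = 1.960·0.924986 / 0.38 = 4.7710
n−2 ≥ 22.7624  ⇒  n ≥ 24.7624
Smallest integer n = 25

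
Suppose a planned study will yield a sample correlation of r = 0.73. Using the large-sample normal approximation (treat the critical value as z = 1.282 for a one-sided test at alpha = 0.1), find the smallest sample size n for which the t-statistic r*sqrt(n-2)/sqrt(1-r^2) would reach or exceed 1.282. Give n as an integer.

4

Need r·√(n−2)/√(1−r²) ≥ 1.282
√(n−2) ≥ 1.282·√(1−0.5329) / 0.73 = 1.282·0.683447 / 0.73 = 1.2002
n−2 ≥ 1.4405  ⇒  n ≥ 3.4405
Smallest integer n = 4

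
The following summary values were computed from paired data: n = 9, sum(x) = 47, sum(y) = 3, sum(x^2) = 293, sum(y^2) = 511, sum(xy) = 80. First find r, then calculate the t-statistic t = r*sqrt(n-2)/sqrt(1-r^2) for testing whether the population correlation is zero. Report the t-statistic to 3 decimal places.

S_xy = nΣxy − ΣxΣy = 9·80 − 47·3 = 720 − 141 = 579
S_xx = nΣx² − (Σx)² = 9·293 − 47² = 2637 − 2209 = 428
S_yy = nΣy² − (Σy)² = 9·511 − 3² = 4599 − 9 = 4590
r = S_xy / √(S_xx·S_yy) = 579 / √(428·4590) = 579 / √1964520 = 579 / 1401.6134 = 0.4131
t = r·√(n−2)/√(1−r²) = 0.4131·√7 / √(1−0.170652) = 1.092960 / 0.910685 = 1.200

1.200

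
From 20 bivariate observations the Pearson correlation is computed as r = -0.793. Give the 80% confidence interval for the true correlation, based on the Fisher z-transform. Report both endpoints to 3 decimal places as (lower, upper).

(-0.883, -0.646)

z_r = atanh(-0.793) = -1.079463;  SE = 1/√(n−3) = 1/√17 = 0.242536
z-limits: -1.079463 ± 1.282·0.242536 = -1.079463 ± 0.310931 = [-1.390394, -0.768532]
ρ-limits: (tanh -1.390394, tanh -0.768532) = (-0.883, -0.646)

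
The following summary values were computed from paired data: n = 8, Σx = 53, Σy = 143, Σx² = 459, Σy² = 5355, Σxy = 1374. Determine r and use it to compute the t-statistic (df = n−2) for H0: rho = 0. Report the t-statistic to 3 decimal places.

3.018

S_xy = nΣxy − ΣxΣy = 8·1374 − 53·143 = 10992 − 7579 = 3413
S_xx = nΣx² − (Σx)² = 8·459 − 53² = 3672 − 2809 = 863
S_yy = nΣy² − (Σy)² = 8·5355 − 143² = 42840 − 20449 = 22391
r = S_xy / √(S_xx·S_yy) = 3413 / √(863·22391) = 3413 / √19323433 = 3413 / 4395.8427 = 0.7764
t = r·√(n−2)/√(1−r²) = 0.7764·√6 / √(1−0.602797) = 1.901784 / 0.630240 = 3.018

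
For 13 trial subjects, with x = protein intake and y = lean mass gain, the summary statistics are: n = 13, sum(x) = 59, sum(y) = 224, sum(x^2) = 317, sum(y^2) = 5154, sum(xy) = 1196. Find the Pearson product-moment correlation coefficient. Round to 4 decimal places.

S_xy = nΣxy − ΣxΣy = 13·1196 − 59·224 = 15548 − 13216 = 2332
S_xx = nΣx² − (Σx)² = 13·317 − 59² = 4121 − 3481 = 640
S_yy = nΣy² − (Σy)² = 13·5154 − 224² = 67002 − 50176 = 16826
r = S_xy / √(S_xx·S_yy) = 2332 / √(640·16826) = 2332 / √10768640 = 2332 / 3281.5606 = 0.7106

0.7106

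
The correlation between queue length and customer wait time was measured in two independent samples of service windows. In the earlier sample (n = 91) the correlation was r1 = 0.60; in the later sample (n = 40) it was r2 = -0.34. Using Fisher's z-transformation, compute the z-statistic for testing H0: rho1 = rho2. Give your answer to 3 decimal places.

z1 = atanh(0.60) = 0.693147,  z2 = atanh(-0.34) = -0.354093
SE = √(1/(n1−3) + 1/(n2−3)) = √(1/88 + 1/37) = √(0.0113636 + 0.0270270) = √0.0383906 = 0.195935
z = (z1 − z2)/SE = (0.693147 − (-0.354093)) / 0.195935 = 1.047240 / 0.195935 = 5.345

5.345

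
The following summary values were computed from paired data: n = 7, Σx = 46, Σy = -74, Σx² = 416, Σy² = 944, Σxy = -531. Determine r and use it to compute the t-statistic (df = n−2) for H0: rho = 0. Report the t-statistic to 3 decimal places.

S_xy = nΣxy − ΣxΣy = 7·(-531) − 46·(-74) = -3717 − (-3404) = -313
S_xx = nΣx² − (Σx)² = 7·416 − 46² = 2912 − 2116 = 796
S_yy = nΣy² − (Σy)² = 7·944 − (-74)² = 6608 − 5476 = 1132
r = S_xy / √(S_xx·S_yy) = -313 / √(796·1132) = -313 / √901072 = -313 / 949.2481 = -0.3297
t = r·√(n−2)/√(1−r²) = -0.3297·√5 / √(1−0.108702) = -0.737232 / 0.944086 = -0.781

-0.781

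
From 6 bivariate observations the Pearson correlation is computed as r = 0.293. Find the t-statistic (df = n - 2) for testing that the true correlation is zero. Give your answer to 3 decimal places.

1 − r² = 1 − 0.085849 = 0.914151;  √(1−r²) = 0.956112
√(n−2) = √4 = 2.000000
t = r·√(n−2)/√(1−r²) = 0.293 · 2.000000 / 0.956112 = 0.613

0.613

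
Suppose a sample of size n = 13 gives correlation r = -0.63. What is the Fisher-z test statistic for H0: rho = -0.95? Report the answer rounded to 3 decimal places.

3.448

z_r = atanh(-0.63) = -0.741416,  z_0 = atanh(-0.95) = -1.831781
SE = 1/√(n−3) = 1/√10 = 0.316228
z = (z_r − z_0)/SE = (-0.741416 − (-1.831781)) / 0.316228 = 1.090365 / 0.316228 = 3.448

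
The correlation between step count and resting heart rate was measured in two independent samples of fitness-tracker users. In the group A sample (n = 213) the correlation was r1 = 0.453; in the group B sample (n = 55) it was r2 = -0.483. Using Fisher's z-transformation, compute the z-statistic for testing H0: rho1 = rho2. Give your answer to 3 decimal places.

6.555

z1 = atanh(0.453) = 0.488468,  z2 = atanh(-0.483) = -0.526890
SE = √(1/(n1−3) + 1/(n2−3)) = √(1/210 + 1/52) = √(0.0047619 + 0.0192308) = √0.0239927 = 0.154896
z = (z1 − z2)/SE = (0.488468 − (-0.526890)) / 0.154896 = 1.015358 / 0.154896 = 6.555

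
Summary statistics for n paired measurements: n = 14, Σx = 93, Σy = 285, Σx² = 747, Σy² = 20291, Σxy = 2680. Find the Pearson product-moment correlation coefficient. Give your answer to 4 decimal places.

Numerator: nΣxy − (Σx)(Σy) = 14·2680 − (93)(285) = 11015
Denominator: √[(nΣx²−(Σx)²)(nΣy²−(Σy)²)]
  nΣx²−(Σx)² = 14·747 − 8649 = 1809;  nΣy²−(Σy)² = 14·20291 − 81225 = 202849
  √(1809·202849) = √366953841 = 19156.0393
r = 11015 / 19156.0393 = 0.5750

0.5750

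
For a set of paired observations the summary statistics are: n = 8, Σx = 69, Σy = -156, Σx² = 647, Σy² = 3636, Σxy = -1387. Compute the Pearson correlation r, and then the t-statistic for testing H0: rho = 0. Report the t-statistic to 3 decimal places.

-0.596

Numerator: nΣxy − (Σx)(Σy) = 8·(-1387) − (69)(-156) = -332
Denominator: √[(nΣx²−(Σx)²)(nΣy²−(Σy)²)]
  nΣx²−(Σx)² = 8·647 − 4761 = 415;  nΣy²−(Σy)² = 8·3636 − 24336 = 4752
  √(415·4752) = √1972080 = 1404.3077
r = -332 / 1404.3077 = -0.2364
t = r·√(n−2)/√(1−r²) = -0.2364·√6 / √(1−0.055885) = -0.579059 / 0.971656 = -0.596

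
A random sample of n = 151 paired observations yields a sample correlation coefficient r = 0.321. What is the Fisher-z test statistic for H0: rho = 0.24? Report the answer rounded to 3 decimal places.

1.070

z_r = atanh(0.321) = 0.332762,  z_0 = atanh(0.24) = 0.244774
SE = 1/√(n−3) = 1/√148 = 0.082199
z = (z_r − z_0)/SE = (0.332762 − 0.244774) / 0.082199 = 0.087988 / 0.082199 = 1.070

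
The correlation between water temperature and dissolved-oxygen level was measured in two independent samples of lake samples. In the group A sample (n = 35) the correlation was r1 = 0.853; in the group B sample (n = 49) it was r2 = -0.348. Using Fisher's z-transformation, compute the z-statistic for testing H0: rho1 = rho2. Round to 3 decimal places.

7.082

z1 = atanh(0.853) = 1.267064,  z2 = atanh(-0.348) = -0.363166
SE = √(1/(n1−3) + 1/(n2−3)) = √(1/32 + 1/46) = √(0.0312500 + 0.0217391) = √0.0529891 = 0.230194
z = (z1 − z2)/SE = (1.267064 − (-0.363166)) / 0.230194 = 1.630230 / 0.230194 = 7.082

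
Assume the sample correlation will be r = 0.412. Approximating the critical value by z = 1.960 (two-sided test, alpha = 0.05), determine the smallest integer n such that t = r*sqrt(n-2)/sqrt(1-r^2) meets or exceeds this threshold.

21

r√(n−2)/√(1−r²) ≥ 1.960  ⇔  n−2 ≥ (1.960)²·(1−r²)/r²
(1−r²)/r² = (1−0.169744)/0.169744 = 4.8912
n ≥ 2 + 3.8416·4.8912 = 2 + 18.7900 = 20.7900
⌈20.7900⌉ = 21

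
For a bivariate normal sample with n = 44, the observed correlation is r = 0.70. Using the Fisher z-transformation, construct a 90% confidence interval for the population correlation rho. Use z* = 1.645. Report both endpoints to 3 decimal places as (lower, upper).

z_r = atanh(0.70) = 0.867301;  SE = 1/√(n−3) = 1/√41 = 0.156174
z-limits: 0.867301 ± 1.645·0.156174 = 0.867301 ± 0.256906 = [0.610395, 1.124207]
ρ-limits: (tanh 0.610395, tanh 1.124207) = (0.544, 0.809)

(0.544, 0.809)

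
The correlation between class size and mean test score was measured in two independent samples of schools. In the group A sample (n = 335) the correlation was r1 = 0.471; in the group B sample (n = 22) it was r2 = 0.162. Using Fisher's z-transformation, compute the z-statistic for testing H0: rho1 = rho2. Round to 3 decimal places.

Fisher z-transforms: z1 = atanh(0.471) = 0.511355, z2 = atanh(0.162) = 0.163440; difference d = 0.347915
Var(d) = 1/332 + 1/19 = 0.0030120 + 0.0526316 = 0.0556436
z = d/√Var(d) = 0.347915 / √0.0556436 = 0.347915 / 0.235889 = 1.475

1.475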